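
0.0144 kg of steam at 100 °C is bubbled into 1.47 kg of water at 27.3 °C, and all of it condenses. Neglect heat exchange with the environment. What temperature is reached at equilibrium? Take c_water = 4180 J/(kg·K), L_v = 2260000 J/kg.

T_f ≈ 33.3 °C

Sum of m c ΔT and latent-heat terms is zero:
latent heat released on condensation: 0.0144×2260000 = 32544
  condensed water 100 °C→T: 60.19(T − 100)
  water warms: 1.47×4180×(T − 27.3) = 6144.6(T − 27.3)
6204.8 T = 32544 + 6019.2 + 167748 = 206311
T ≈ 33.25 °C, under the boiling point, so the assumption holds.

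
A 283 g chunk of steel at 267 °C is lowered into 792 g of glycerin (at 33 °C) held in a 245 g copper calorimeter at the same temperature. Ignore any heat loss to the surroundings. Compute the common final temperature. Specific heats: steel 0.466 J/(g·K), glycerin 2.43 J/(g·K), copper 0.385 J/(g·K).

With ΣQ=0 the equilibrium temperature is the m·c-weighted mean:
T_f = (131.88·267 + 1924.6·33 + 94.33·33) / (131.88 + 1924.6 + 94.33)
    = 101835 / 2150.8 ≈ 47.35 °C

T_f ≈ 47.3 °C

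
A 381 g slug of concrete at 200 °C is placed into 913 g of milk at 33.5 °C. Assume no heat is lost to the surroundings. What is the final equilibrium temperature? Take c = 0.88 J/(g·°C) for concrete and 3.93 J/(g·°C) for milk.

T_f ≈ 47.7 °C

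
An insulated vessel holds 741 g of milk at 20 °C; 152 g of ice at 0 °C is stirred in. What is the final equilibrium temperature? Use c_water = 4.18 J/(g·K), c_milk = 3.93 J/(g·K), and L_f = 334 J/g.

T_f ≈ 2.1 °C

Energy conservation, ΣQ = 0:
fusion: m_ice L_f = 152·334 = 50768
  warm the meltwater: 635.36 T
  milk: 2912.1(T − 20)
3547.5 T = 58243 − 50768 = 7474.6
T ≈ 2.11 °C (positive, so assuming full melt was valid).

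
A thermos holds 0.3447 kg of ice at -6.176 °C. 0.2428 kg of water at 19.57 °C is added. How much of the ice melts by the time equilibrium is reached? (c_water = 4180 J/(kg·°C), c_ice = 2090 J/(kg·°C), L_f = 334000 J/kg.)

m_melted ≈ 0.0461 kg

Heat available from the water dropping to 0 °C: 0.2428·4180·19.57 = 19862 J.
Warming the ice to 0 °C takes 0.3447·2090·6.176 = 4449.3 J, leaving 15412 J for melting.
To melt every bit of ice: 0.3447·334000 = 115130 J.
Since 15412 < 115130 J, not all the ice melts; equilibrium is at 0 °C.
m_melt = 15412 / L_f = 0.04614 kg.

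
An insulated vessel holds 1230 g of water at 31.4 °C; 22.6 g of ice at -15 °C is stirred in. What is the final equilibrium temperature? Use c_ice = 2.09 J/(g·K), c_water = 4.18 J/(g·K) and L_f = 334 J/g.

T_f ≈ 29.3 °C

Let T be the final temperature. ΣQ_i = 0:
warm ice to 0 °C: 22.6·2.09·(0 − (-15)) = 708.51; latent heat to melt: 22.6·334 = 7548.4; warm the meltwater: 94.47 T; water: 5141.4(T − 31.4)
5235.9 T = 161440 − 8256.9 = 153183
T ≈ 29.26 °C (positive, so assuming full melt was valid).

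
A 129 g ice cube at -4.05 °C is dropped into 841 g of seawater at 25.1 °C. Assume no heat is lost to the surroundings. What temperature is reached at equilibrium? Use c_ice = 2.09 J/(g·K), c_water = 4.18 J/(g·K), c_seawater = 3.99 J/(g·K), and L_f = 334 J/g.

T_f ≈ 10.3 °C

Energy conservation, ΣQ = 0:
warm ice to 0 °C: 129×2.09×(0 − (-4.05)) = 1091.9
  latent heat to melt: 129×334 = 43086
  warm the meltwater: 539.22 T
  seawater: 3355.6(T − 25.1)
3894.8 T = 84225 − 44178 = 40047
T ≈ 10.28 °C (positive, so assuming full melt was valid).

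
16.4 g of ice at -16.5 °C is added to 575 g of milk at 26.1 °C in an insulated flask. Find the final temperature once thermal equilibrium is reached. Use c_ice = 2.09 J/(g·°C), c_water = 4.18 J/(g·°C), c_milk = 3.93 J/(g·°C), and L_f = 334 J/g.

Energy balance with sensible and latent terms:
ice -16.5→0 °C: 16.4·2.09·16.5 = 565.55; fusion: m_ice L_f = 16.4·334 = 5477.6; warm the meltwater: 68.55 T; milk cools: 575·3.93·(T − 26.1) = 2259.8(T − 26.1)
2328.3 T = 58979 − 6043.2 = 52936
T ≈ 22.74 °C. Since T > 0 °C, the all-ice-melts assumption holds.

T_f ≈ 22.7 °C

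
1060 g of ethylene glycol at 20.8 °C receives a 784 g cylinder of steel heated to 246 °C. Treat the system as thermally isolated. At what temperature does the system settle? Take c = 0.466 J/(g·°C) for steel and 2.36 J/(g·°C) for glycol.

T_f ≈ 49.5 °C

|Q_steel| = |Q_glycol|:
784×0.466×(246 − T) = 1060×2.36×(T − 20.8)
365.34(246 − T) = 2501.6(T − 20.8)
2866.9 T = 141908  ⇒  T ≈ 49.50 °C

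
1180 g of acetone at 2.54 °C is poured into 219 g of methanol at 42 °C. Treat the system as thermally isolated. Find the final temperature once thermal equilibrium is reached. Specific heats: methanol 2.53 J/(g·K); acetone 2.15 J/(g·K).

Setting the total heat transfer to zero:
219×2.53×(T − 42) + 1180×2.15×(T − 2.54) = 0
554.07(T − 42) + 2537(T − 2.54) = 0
3091.1 T = 29715
T ≈ 9.61 °C

T_f ≈ 9.6 °C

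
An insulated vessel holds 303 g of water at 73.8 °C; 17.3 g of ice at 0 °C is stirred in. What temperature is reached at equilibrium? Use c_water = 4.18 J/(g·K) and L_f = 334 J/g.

T_f ≈ 65.5 °C

Conservation of energy gives ΣQ = 0:
latent heat to melt: 17.3×334 = 5778.2; warm the meltwater: 72.31 T; water: 1266.5(T − 73.8)
1338.9 T = 93471 − 5778.2 = 87692
T ≈ 65.50 °C — above 0 °C, consistent with complete melting.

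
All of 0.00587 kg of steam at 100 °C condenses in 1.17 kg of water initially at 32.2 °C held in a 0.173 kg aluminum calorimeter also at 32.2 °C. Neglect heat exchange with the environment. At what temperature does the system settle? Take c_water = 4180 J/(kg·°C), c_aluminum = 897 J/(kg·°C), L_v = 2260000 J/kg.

T_f ≈ 35.1 °C

Energy balance with sensible and latent terms:
steam→water at 100 °C releases m L_v = 0.00587·2260000 = 13266; condensed water 100 °C→T: 24.54(T − 100); water warms: 1.17·4180·(T − 32.2) = 4890.6(T − 32.2); cup: 155.18(T − 32.2)
5070.3 T = 13266 + 2453.7 + 162474 = 178194
T ≈ 35.14 °C (< 100 °C, so full condensation is consistent).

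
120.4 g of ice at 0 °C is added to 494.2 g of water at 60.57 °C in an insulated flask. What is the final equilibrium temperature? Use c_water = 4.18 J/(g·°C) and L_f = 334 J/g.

Setting the total heat transfer to zero:
melt ice: 120.4×334 = 40214; warm the meltwater: 503.27 T; water: 2065.8(T − 60.57)
2569 T = 125123 − 40214 = 84909
T ≈ 33.05 °C. Since T > 0 °C, the all-ice-melts assumption holds.

T_f ≈ 33.1 °C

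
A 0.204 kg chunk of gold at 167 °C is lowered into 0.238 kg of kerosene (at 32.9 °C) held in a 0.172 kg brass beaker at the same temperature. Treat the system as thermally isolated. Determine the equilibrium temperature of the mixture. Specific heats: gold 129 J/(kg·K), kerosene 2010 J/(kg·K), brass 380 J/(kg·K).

T_f ≈ 39.1 °C

Net heat exchanged in the isolated system is zero:
0.204·129·(T − 167) + 0.238·2010·(T − 32.9) + 0.172·380·(T − 32.9) = 0
26.32(T − 167) + 478.38(T − 32.9) + 65.36(T − 32.9) = 0
570.06 T = 22284
T = 22284 / 570.06 = 39.1 °C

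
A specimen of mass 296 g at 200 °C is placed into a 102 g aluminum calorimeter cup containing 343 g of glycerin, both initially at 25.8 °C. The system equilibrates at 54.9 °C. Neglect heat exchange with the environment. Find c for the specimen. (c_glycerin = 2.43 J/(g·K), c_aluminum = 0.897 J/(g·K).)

c ≈ 0.627 J/(g·K)

Net heat exchanged in the isolated system is zero:
296×c×(54.9 − 200) + 343×2.43×(54.9 − 25.8) + 102×0.897×(54.9 − 25.8) = 0
-42950 c = -26917
c = -26917/-42950 ≈ 0.6267 J/(g·K)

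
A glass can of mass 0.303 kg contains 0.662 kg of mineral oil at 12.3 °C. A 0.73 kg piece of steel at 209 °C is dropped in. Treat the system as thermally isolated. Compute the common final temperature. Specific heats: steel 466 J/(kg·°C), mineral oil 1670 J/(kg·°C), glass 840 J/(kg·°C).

With ΣQ=0 the equilibrium temperature is the m·c-weighted mean:
T_f = (340.18×209 + 1105.5×12.3 + 254.52×12.3) / (340.18 + 1105.5 + 254.52)
    = 87826 / 1700.2 ≈ 51.66 °C

T_f ≈ 51.7 °C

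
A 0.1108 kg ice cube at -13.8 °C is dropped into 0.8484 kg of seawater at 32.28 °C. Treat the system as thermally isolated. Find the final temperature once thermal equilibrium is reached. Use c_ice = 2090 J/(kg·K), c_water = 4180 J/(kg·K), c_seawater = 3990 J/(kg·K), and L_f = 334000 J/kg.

T_f ≈ 17.9 °C

Heat gained plus heat lost sum to zero:
ice -13.8→0 °C: 0.1108·2090·13.8 = 3195.7; latent heat to melt: 0.1108·334000 = 37007; meltwater 0→T: 0.1108·4180·T = 463.14 T; seawater cools: 0.8484·3990·(T − 32.28) = 3385.1(T − 32.28)
3848.3 T = 109272 − 40203 = 69069
T ≈ 17.95 °C (positive, so assuming full melt was valid).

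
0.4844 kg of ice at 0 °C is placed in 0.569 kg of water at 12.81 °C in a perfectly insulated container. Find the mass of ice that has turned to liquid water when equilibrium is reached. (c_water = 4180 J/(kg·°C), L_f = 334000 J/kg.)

m_melted ≈ 0.0912 kg

Water can give up m c ΔT = 0.569·4180·12.81 = 30468 J before reaching 0 °C.
Fully melting the ice requires m_ice L_f = 0.4844·334000 = 161790 J.
That's not enough to melt it all — equilibrium is at 0 °C with ice remaining.
Mass melted = 30468/334000 ≈ 0.09122 kg.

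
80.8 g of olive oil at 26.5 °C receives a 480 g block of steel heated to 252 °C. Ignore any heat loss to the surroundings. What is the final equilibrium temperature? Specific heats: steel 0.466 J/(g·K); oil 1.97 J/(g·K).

T_f ≈ 158.2 °C

T_f = Σ m_i c_i T_i / Σ m_i c_i:
T_f = (223.68×252 + 159.18×26.5) / (223.68 + 159.18)
    = 60586 / 382.86 ≈ 158.25 °C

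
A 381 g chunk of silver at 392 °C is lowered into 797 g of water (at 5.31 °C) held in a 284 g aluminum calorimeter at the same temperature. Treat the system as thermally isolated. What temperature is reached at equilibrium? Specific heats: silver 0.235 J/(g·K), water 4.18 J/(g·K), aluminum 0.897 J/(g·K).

Setting the total heat transfer to zero:
381*0.235*(T − 392) + 797*4.18*(T − 5.31) + 284*0.897*(T − 5.31) = 0
(89.53 + 3331.5 + 254.75) T = 89.53*392 + 3331.5*5.31 + 254.75*5.31
T ≈ 14.73 °C

T_f ≈ 14.7 °C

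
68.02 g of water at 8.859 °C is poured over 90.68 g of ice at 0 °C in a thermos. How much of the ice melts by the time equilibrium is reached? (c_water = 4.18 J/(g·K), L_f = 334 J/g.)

Cooling the water to 0 °C releases 68.02×4.18×8.859 = 2518.8 J.
Fully melting the ice requires m_ice L_f = 90.68×334 = 30287 J.
That's not enough to melt it all — equilibrium is at 0 °C with ice remaining.
m_melted×334 = 2518.8  ⇒  m_melted ≈ 7.541 g.

m_melted ≈ 7.54 g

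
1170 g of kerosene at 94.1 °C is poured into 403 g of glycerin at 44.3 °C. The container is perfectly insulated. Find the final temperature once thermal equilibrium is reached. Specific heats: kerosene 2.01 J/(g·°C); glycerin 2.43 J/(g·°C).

With ΣQ=0 the equilibrium temperature is the m·c-weighted mean:
T_f = (2351.7·94.1 + 979.29·44.3) / (2351.7 + 979.29)
    = 264678 / 3331 ≈ 79.46 °C

T_f ≈ 79.5 °C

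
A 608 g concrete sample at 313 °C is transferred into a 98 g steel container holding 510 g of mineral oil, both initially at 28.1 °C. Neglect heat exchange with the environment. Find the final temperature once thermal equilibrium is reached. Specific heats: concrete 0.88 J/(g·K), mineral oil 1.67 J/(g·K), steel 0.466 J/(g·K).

T_f ≈ 134.5 °C

Let T be the final temperature. ΣQ_i = 0:
608*0.88*(T − 313) + 510*1.67*(T − 28.1) + 98*0.466*(T − 28.1) = 0
1432.4 T = 192684
T = 192684 / 1432.4 = 135 °C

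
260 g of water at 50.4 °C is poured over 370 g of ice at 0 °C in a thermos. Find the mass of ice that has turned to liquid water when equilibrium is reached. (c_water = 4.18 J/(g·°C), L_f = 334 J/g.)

m_melted ≈ 164 g

Cooling the water to 0 °C releases 260×4.18×50.4 = 54775 J.
To melt every bit of ice: 370×334 = 123580 J.
Since 54775 < 123580 J, not all the ice melts; equilibrium is at 0 °C.
m_melt = 54775 / L_f = 164 g.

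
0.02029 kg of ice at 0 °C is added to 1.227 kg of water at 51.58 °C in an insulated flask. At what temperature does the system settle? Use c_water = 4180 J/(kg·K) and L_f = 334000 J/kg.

T_f ≈ 49.4 °C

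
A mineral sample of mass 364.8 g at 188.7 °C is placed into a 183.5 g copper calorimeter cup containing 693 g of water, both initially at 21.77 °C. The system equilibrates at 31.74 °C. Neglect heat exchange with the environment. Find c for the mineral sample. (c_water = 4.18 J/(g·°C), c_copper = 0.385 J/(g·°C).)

Setting the total heat transfer to zero:
364.8×c×(31.74 − 188.7) + 693×4.18×(31.74 − 21.77) + 183.5×0.385×(31.74 − 21.77) = 0
-57259 c = -29585
c = -29585/-57259 ≈ 0.5167 J/(g·°C)

c ≈ 0.517 J/(g·°C)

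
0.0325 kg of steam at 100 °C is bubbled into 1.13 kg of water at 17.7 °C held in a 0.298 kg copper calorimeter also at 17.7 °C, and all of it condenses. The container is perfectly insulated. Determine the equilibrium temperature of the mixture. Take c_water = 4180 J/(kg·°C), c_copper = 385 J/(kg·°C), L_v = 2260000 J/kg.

Let T be the final temperature. ΣQ_i = 0:
steam→water at 100 °C releases m L_v = 0.0325·2260000 = 73450
  condensate cools 100→T: 0.0325·4180·(T − 100) = 135.85(T − 100)
  water warms: 1.13·4180·(T − 17.7) = 4723.4(T − 17.7)
  copper cup: 0.298·385·(T − 17.7) = 114.73(T − 17.7)
4974 T = 73450 + 13585 + 85635 = 172670
T ≈ 34.71 °C — below 100 °C, confirming all the steam condensed.

T_f ≈ 34.7 °C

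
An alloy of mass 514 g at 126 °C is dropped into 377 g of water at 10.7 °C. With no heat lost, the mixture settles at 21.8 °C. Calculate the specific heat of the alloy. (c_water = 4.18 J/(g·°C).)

c ≈ 0.327 J/(g·°C)

Energy conservation, ΣQ = 0:
514·c·(21.8 − 126) + 377·4.18·(21.8 − 10.7) = 0
-53559 c = -17492
c = -17492/-53559 ≈ 0.3266 J/(g·°C)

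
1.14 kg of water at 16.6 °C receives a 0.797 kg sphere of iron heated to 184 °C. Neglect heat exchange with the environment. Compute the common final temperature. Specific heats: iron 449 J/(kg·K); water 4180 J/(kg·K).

Conservation of energy gives ΣQ = 0:
0.797*449*(T − 184) + 1.14*4180*(T − 16.6) = 0
(357.85 + 4765.2) T = 357.85*184 + 4765.2*16.6
T = 144947/5123.1 ≈ 28.29 °C

T_f ≈ 28.3 °C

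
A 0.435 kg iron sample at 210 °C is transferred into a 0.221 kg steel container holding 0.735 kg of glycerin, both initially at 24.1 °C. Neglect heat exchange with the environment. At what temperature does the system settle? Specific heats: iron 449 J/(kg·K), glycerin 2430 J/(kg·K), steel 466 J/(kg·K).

With ΣQ=0 the equilibrium temperature is the m·c-weighted mean:
T_f = (195.31·210 + 1786·24.1 + 102.99·24.1) / (195.31 + 1786 + 102.99)
    = 86542 / 2084.4 ≈ 41.52 °C

T_f ≈ 41.5 °C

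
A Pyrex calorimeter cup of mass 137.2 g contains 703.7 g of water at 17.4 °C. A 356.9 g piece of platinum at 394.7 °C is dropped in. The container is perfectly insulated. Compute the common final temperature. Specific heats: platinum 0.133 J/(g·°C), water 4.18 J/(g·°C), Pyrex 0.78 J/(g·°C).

T_f ≈ 23.2 °C

With ΣQ=0 the equilibrium temperature is the m·c-weighted mean:
T_f = (47.47·394.7 + 2941.5·17.4 + 107.02·17.4) / (47.47 + 2941.5 + 107.02)
    = 71779 / 3095.9 ≈ 23.18 °C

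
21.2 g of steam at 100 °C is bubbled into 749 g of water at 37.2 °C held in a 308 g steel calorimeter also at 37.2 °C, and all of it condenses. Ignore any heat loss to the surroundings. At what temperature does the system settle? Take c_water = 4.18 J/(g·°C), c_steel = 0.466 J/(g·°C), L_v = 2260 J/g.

T_f ≈ 53.1 °C

Heat gained plus heat lost sum to zero:
condense steam: −21.2×2260 = −47912
  condensate cools 100→T: 21.2×4.18×(T − 100) = 88.62(T − 100)
  original water: 3130.8(T − 37.2)
  steel cup: 308×0.466×(T − 37.2) = 143.53(T − 37.2)
3363 T = 47912 + 8861.6 + 121806 = 178579
T ≈ 53.10 °C (< 100 °C, so full condensation is consistent).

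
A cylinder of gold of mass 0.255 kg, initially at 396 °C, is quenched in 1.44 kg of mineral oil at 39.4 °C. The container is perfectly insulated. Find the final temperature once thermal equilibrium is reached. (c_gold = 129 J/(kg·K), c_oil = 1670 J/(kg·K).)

Setting the total heat transfer to zero:
0.255*129*(T − 396) + 1.44*1670*(T − 39.4) = 0
32.9(T − 396) + 2404.8(T − 39.4) = 0
2437.7 T = 107776
T = 107776 / 2437.7 = 44.2 °C

T_f ≈ 44.2 °C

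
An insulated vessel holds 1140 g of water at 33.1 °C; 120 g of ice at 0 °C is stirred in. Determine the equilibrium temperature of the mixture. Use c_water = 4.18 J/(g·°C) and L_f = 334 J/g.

Setting the total heat transfer to zero:
latent heat to melt: 120×334 = 40080
  warm the meltwater: 501.6 T
  water: 4765.2(T − 33.1)
5266.8 T = 157728 − 40080 = 117648
T ≈ 22.34 °C. Since T > 0 °C, the all-ice-melts assumption holds.

T_f ≈ 22.3 °C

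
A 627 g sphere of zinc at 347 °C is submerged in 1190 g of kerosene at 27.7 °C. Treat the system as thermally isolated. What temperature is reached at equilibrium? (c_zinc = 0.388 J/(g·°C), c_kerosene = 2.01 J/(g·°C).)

With ΣQ=0 the equilibrium temperature is the m·c-weighted mean:
T_f = (243.28*347 + 2391.9*27.7) / (243.28 + 2391.9)
    = 150672 / 2635.2 ≈ 57.18 °C

T_f ≈ 57.2 °C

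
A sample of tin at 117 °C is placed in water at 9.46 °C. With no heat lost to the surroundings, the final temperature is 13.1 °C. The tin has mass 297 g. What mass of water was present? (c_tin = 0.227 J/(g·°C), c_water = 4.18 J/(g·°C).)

m ≈ 460 g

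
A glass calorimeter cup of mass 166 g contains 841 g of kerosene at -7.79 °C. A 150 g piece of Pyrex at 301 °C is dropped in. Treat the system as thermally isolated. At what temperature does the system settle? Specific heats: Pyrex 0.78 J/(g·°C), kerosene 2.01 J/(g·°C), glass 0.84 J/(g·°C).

Taking heat into each body as positive, Σ m c ΔT = 0:
150×0.78×(T − 301) + 841×2.01×(T − (-7.79)) + 166×0.84×(T − (-7.79)) = 0
117(T − 301) + 1690.4(T − (-7.79)) + 139.44(T − (-7.79)) = 0
1946.8 T = 20962
T ≈ 10.77 °C

T_f ≈ 10.8 °C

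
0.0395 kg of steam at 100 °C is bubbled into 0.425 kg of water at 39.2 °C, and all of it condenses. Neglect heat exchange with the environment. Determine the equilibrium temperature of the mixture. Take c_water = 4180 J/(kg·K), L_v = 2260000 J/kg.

Heat gained plus heat lost sum to zero:
condense steam: −0.0395×2260000 = −89270; condensate cools 100→T: 0.0395×4180×(T − 100) = 165.11(T − 100); water warms: 0.425×4180×(T − 39.2) = 1776.5(T − 39.2)
1941.6 T = 89270 + 16511 + 69639 = 175420
T ≈ 90.35 °C (< 100 °C, so full condensation is consistent).

T_f ≈ 90.3 °C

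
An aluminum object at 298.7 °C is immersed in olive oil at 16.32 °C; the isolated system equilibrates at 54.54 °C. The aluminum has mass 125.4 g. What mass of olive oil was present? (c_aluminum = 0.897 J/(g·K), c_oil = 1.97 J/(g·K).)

m ≈ 365 g

Heat lost by the aluminum = heat gained by the oil:
125.4×0.897×(298.7 − 54.54) = m×1.97×(54.54 − 16.32)
75.29 m = 27464  ⇒  m ≈ 364.8 g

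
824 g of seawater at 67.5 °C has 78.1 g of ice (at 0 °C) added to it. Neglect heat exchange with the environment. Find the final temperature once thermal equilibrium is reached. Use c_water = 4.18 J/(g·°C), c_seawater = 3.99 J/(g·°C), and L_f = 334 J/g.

T_f ≈ 54.2 °C

Energy balance with sensible and latent terms:
latent heat to melt: 78.1×334 = 26085; warm the meltwater: 326.46 T; seawater cools: 824×3.99×(T − 67.5) = 3287.8(T − 67.5)
3614.2 T = 221924 − 26085 = 195838
T ≈ 54.19 °C (positive, so assuming full melt was valid).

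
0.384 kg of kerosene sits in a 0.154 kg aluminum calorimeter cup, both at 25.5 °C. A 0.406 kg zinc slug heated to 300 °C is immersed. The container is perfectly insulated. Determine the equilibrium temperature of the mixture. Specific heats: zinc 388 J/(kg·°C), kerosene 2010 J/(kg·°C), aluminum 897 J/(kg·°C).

Energy conservation, ΣQ = 0:
0.406*388*(T − 300) + 0.384*2010*(T − 25.5) + 0.154*897*(T − 25.5) = 0
157.53(T − 300) + 771.84(T − 25.5) + 138.14(T − 25.5) = 0
(157.53 + 771.84 + 138.14) T = 157.53*300 + 771.84*25.5 + 138.14*25.5
T = 70463 / 1067.5 = 66 °C

T_f ≈ 66.0 °C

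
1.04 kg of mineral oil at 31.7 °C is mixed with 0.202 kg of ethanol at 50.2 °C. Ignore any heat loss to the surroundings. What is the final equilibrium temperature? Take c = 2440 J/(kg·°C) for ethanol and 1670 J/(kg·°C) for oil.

T_f ≈ 35.8 °C

Heat lost by the ethanol equals heat gained by the oil:
0.202·2440·(50.2 − T) = 1.04·1670·(T − 31.7)
492.88(50.2 − T) = 1736.8(T − 31.7)
2229.7 T = 79799  ⇒  T ≈ 35.79 °C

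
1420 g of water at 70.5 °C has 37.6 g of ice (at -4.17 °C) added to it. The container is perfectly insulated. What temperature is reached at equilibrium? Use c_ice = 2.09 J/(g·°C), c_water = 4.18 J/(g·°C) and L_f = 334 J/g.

T_f ≈ 66.6 °C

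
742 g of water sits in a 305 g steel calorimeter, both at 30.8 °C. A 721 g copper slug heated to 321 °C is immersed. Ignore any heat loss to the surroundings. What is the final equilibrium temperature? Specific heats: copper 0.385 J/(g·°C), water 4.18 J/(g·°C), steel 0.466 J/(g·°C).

Setting the total heat transfer to zero:
721*0.385*(T − 321) + 742*4.18*(T − 30.8) + 305*0.466*(T − 30.8) = 0
277.58(T − 321) + 3101.6(T − 30.8) + 142.13(T − 30.8) = 0
(277.58 + 3101.6 + 142.13) T = 277.58*321 + 3101.6*30.8 + 142.13*30.8
T = 189010 / 3521.3 = 53.7 °C

T_f ≈ 53.7 °C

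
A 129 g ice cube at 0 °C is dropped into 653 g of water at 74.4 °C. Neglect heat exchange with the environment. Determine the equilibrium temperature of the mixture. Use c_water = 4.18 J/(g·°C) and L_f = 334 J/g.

Energy conservation, ΣQ = 0:
melt ice: 129·334 = 43086; meltwater 0→T: 129·4.18·T = 539.22 T; water: 2729.5(T − 74.4)
3268.8 T = 203078 − 43086 = 159992
T ≈ 48.95 °C. Since T > 0 °C, the all-ice-melts assumption holds.

T_f ≈ 48.9 °C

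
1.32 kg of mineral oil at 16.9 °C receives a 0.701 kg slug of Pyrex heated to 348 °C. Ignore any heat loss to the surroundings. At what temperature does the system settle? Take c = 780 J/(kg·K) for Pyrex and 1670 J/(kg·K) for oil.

T_f ≈ 82.7 °C

T_f = Σ m_i c_i T_i / Σ m_i c_i:
T_f = (546.78·348 + 2204.4·16.9) / (546.78 + 2204.4)
    = 227534 / 2751.2 ≈ 82.70 °C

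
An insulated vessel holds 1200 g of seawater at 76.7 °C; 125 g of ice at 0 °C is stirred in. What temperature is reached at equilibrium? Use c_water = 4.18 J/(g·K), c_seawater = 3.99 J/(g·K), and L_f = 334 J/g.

T_f ≈ 61.3 °C

Energy conservation, ΣQ = 0:
melt ice: 125·334 = 41750
  warm the meltwater: 522.5 T
  seawater: 4788(T − 76.7)
5310.5 T = 367240 − 41750 = 325490
T ≈ 61.29 °C. Since T > 0 °C, the all-ice-melts assumption holds.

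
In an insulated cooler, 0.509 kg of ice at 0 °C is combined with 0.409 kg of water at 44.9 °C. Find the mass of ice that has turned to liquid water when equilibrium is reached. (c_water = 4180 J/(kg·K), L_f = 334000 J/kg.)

m_melted ≈ 0.23 kg

Cooling the water to 0 °C releases 0.409×4180×44.9 = 76762 J.
Melting all 0.509 kg of ice would need 0.509×334000 = 170006 J.
That's not enough to melt it all — equilibrium is at 0 °C with ice remaining.
m_melted×334000 = 76762  ⇒  m_melted ≈ 0.2298 kg.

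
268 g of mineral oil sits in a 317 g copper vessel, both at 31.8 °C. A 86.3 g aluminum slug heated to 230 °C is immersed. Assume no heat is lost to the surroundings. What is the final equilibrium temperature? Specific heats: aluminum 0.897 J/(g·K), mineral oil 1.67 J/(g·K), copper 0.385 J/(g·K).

T_f ≈ 55.5 °C

Heat gained plus heat lost sum to zero:
86.3·0.897·(T − 230) + 268·1.67·(T − 31.8) + 317·0.385·(T − 31.8) = 0
77.41(T − 230) + 447.56(T − 31.8) + 122.05(T − 31.8) = 0
647.02 T = 35918
T ≈ 55.51 °C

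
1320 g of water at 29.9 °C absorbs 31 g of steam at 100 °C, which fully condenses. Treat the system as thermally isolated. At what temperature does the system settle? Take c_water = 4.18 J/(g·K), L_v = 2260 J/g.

T_f ≈ 43.9 °C

Energy conservation, ΣQ = 0:
steam→water at 100 °C releases m L_v = 31×2260 = 70060
  condensate cools 100→T: 31×4.18×(T − 100) = 129.58(T − 100)
  water warms: 1320×4.18×(T − 29.9) = 5517.6(T − 29.9)
5647.2 T = 70060 + 12958 + 164976 = 247994
T ≈ 43.91 °C, under the boiling point, so the assumption holds.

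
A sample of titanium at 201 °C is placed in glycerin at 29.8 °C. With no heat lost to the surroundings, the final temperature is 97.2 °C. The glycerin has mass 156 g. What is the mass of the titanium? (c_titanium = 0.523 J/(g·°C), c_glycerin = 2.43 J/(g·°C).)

Energy conservation, ΣQ = 0:
m·0.523·(97.2 − 201) + 156·2.43·(97.2 − 29.8) = 0
-54.29 m = -25550
m = -25550/-54.29 ≈ 470.6 g

m ≈ 471 g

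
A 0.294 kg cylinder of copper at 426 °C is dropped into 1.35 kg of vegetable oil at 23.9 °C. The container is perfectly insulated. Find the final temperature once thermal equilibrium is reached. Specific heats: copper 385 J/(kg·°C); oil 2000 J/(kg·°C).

T_f ≈ 40.1 °C

Heat gained plus heat lost sum to zero:
0.294·385·(T − 426) + 1.35·2000·(T − 23.9) = 0
113.19(T − 426) + 2700(T − 23.9) = 0
2813.2 T = 112749
T = 112749/2813.2 ≈ 40.08 °C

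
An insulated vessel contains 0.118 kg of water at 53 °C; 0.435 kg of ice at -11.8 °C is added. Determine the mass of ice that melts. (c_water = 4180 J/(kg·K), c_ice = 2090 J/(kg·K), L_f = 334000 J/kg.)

m_melted ≈ 0.0461 kg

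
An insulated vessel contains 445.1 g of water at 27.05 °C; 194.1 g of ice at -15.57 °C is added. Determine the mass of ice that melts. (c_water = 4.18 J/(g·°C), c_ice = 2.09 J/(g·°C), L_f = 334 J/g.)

Heat available from the water dropping to 0 °C: 445.1×4.18×27.05 = 50327 J.
Warming the ice to 0 °C takes 194.1×2.09×15.57 = 6316.3 J, leaving 44011 J for melting.
Melting all 194.1 g of ice would need 194.1×334 = 64829 J.
That's not enough to melt it all — equilibrium is at 0 °C with ice remaining.
Mass melted = 44011/334 ≈ 131.8 g.

m_melted ≈ 132 g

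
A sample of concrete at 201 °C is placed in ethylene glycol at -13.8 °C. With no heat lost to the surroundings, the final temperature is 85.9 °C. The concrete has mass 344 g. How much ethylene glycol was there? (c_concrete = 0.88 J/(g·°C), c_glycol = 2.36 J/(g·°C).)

Taking heat into each body as positive, Σ m c ΔT = 0:
344×0.88×(85.9 − 201) + m×2.36×(85.9 − (-13.8)) = 0
235.29 m = 34843
m = 34843/235.29 ≈ 148.1 g

m ≈ 148 g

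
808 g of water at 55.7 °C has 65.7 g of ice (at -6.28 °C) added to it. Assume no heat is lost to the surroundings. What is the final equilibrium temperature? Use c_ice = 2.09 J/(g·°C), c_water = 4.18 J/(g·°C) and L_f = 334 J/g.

Setting the total heat transfer to zero:
ice -6.28→0 °C: 65.7·2.09·6.28 = 862.33; latent heat to melt: 65.7·334 = 21944; warm the meltwater: 274.63 T; water cools: 808·4.18·(T − 55.7) = 3377.4(T − 55.7)
3652.1 T = 188123 − 22806 = 165317
T ≈ 45.27 °C. Since T > 0 °C, the all-ice-melts assumption holds.

T_f ≈ 45.3 °C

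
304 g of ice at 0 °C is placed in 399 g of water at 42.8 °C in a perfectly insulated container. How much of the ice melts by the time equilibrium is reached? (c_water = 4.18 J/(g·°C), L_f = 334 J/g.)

Heat available from the water dropping to 0 °C: 399·4.18·42.8 = 71383 J.
Melting all 304 g of ice would need 304·334 = 101536 J.
That's not enough to melt it all — equilibrium is at 0 °C with ice remaining.
Mass melted = 71383/334 ≈ 213.7 g.

m_melted ≈ 214 g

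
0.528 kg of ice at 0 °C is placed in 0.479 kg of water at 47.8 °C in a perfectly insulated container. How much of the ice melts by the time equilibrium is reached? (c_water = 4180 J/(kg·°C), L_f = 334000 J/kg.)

m_melted ≈ 0.287 kg

Heat available from the water dropping to 0 °C: 0.479·4180·47.8 = 95706 J.
Fully melting the ice requires m_ice L_f = 0.528·334000 = 176352 J.
Since 95706 < 176352 J, not all the ice melts; equilibrium is at 0 °C.
Mass melted = 95706/334000 ≈ 0.2865 kg.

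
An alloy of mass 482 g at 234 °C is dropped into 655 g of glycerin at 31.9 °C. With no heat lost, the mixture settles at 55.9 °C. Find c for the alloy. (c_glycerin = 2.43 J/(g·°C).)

Net heat exchanged in the isolated system is zero:
482×c×(55.9 − 234) + 655×2.43×(55.9 − 31.9) = 0
-85844 c = -38200
c = -38200/-85844 ≈ 0.445 J/(g·°C)

c ≈ 0.445 J/(g·°C)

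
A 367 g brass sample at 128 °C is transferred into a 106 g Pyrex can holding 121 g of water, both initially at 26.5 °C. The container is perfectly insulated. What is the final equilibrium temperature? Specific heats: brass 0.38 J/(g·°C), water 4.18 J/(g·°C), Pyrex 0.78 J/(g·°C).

T_f ≈ 45.9 °C

Net heat exchanged in the isolated system is zero:
367·0.38·(T − 128) + 121·4.18·(T − 26.5) + 106·0.78·(T − 26.5) = 0
(139.46 + 505.78 + 82.68) T = 139.46·128 + 505.78·26.5 + 82.68·26.5
T = 33445 / 727.92 = 45.9 °C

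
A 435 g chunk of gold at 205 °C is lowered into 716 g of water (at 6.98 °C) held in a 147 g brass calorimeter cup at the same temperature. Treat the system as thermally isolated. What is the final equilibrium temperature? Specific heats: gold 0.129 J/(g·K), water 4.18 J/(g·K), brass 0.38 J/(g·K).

Heat gained plus heat lost sum to zero:
435·0.129·(T − 205) + 716·4.18·(T − 6.98) + 147·0.38·(T − 6.98) = 0
(56.12 + 2992.9 + 55.86) T = 56.12·205 + 2992.9·6.98 + 55.86·6.98
T ≈ 10.56 °C

T_f ≈ 10.6 °C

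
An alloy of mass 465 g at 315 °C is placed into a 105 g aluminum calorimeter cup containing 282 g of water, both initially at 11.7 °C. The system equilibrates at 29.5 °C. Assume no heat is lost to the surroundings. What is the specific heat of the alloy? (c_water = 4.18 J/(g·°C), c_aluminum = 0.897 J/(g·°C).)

c ≈ 0.171 J/(g·°C)

Taking heat into each body as positive, Σ m c ΔT = 0:
465×c×(29.5 − 315) + 282×4.18×(29.5 − 11.7) + 105×0.897×(29.5 − 11.7) = 0
-132758 c = -22658
c = -22658/-132758 ≈ 0.1707 J/(g·°C)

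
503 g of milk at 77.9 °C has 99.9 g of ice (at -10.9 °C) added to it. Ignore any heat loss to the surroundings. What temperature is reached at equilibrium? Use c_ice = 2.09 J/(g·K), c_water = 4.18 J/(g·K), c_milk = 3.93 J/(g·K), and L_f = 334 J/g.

T_f ≈ 49.4 °C

Energy conservation, ΣQ = 0:
warm ice to 0 °C: 99.9·2.09·(0 − (-10.9)) = 2275.8
  melt ice: 99.9·334 = 33367
  meltwater 0→T: 99.9·4.18·T = 417.58 T
  milk: 1976.8(T − 77.9)
2394.4 T = 153992 − 35642 = 118350
T ≈ 49.43 °C — above 0 °C, consistent with complete melting.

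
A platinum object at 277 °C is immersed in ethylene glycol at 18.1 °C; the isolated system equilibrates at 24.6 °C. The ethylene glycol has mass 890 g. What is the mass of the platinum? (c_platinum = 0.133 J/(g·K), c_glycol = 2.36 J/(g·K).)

m ≈ 407 g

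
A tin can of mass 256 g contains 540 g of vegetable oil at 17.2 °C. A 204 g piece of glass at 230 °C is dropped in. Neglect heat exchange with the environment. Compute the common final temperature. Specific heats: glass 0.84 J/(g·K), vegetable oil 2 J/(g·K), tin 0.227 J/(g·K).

T_f ≈ 45.0 °C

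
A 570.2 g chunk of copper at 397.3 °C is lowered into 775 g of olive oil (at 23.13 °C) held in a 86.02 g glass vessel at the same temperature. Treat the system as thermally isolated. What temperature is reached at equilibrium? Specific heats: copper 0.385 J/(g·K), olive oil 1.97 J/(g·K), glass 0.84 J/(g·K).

Taking heat into each body as positive, Σ m c ΔT = 0:
570.2*0.385*(T − 397.3) + 775*1.97*(T − 23.13) + 86.02*0.84*(T − 23.13) = 0
219.53(T − 397.3) + 1526.8(T − 23.13) + 72.26(T − 23.13) = 0
(219.53 + 1526.8 + 72.26) T = 219.53*397.3 + 1526.8*23.13 + 72.26*23.13
T = 124203 / 1818.5 = 68.3 °C

T_f ≈ 68.3 °C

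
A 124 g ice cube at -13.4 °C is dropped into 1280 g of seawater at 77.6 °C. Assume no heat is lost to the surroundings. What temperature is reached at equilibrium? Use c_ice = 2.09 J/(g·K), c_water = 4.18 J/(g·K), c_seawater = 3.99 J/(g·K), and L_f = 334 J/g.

T_f ≈ 62.5 °C

Setting the total heat transfer to zero:
warm ice to 0 °C: 124·2.09·(0 − (-13.4)) = 3472.7
  latent heat to melt: 124·334 = 41416
  warm the meltwater: 518.32 T
  seawater cools: 1280·3.99·(T − 77.6) = 5107.2(T − 77.6)
5625.5 T = 396319 − 44889 = 351430
T ≈ 62.47 °C. Since T > 0 °C, the all-ice-melts assumption holds.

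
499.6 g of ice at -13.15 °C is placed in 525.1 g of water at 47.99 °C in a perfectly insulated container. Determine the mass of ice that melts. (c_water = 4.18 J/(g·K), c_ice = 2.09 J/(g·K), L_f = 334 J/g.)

Cooling the water to 0 °C releases 525.1×4.18×47.99 = 105334 J.
Of that, 499.6×2.09×13.15 = 13731 J goes to bring the ice to 0 °C, leaving 91603 J.
Fully melting the ice requires m_ice L_f = 499.6×334 = 166866 J.
That's not enough to melt it all — equilibrium is at 0 °C with ice remaining.
Mass melted = 91603/334 ≈ 274.3 g.

m_melted ≈ 274 g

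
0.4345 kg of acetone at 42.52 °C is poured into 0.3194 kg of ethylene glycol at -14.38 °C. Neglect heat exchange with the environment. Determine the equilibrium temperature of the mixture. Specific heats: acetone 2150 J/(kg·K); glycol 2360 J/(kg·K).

T_f ≈ 17.1 °C

With ΣQ=0 the equilibrium temperature is the m·c-weighted mean:
T_f = (934.17×42.52 + 753.78×(-14.38)) / (934.17 + 753.78)
    = 28882 / 1688 ≈ 17.11 °C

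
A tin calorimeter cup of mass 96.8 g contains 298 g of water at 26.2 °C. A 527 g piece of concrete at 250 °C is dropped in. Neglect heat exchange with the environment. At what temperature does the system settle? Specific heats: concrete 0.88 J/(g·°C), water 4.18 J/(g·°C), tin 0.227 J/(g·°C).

Taking heat into each body as positive, Σ m c ΔT = 0:
527*0.88*(T − 250) + 298*4.18*(T − 26.2) + 96.8*0.227*(T − 26.2) = 0
1731.4 T = 149151
T = 149151 / 1731.4 = 86.1 °C

T_f ≈ 86.1 °C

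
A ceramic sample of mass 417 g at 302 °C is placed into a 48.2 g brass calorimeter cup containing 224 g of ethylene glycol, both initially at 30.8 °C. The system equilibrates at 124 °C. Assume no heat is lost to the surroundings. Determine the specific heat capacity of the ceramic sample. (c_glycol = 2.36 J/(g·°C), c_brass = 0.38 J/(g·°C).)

c ≈ 0.687 J/(g·°C)

Taking heat into each body as positive, Σ m c ΔT = 0:
417×c×(124 − 302) + 224×2.36×(124 − 30.8) + 48.2×0.38×(124 − 30.8) = 0
-74226 c = -50976
c = -50976/-74226 ≈ 0.6868 J/(g·°C)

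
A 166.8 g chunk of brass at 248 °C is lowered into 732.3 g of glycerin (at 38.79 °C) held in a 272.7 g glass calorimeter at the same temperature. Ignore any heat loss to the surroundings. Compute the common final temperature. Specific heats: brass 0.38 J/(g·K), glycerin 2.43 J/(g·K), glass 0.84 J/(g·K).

T_f ≈ 45.2 °C

Net heat exchanged in the isolated system is zero:
166.8·0.38·(T − 248) + 732.3·2.43·(T − 38.79) + 272.7·0.84·(T − 38.79) = 0
63.38(T − 248) + 1779.5(T − 38.79) + 229.07(T − 38.79) = 0
(63.38 + 1779.5 + 229.07) T = 63.38·248 + 1779.5·38.79 + 229.07·38.79
T = 93631/2071.9 ≈ 45.19 °C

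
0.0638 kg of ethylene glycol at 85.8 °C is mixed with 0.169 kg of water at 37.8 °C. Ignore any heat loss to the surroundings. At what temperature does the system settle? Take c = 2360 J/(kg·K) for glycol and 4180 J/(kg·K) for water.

T_f ≈ 46.2 °C

Taking heat into each body as positive, Σ m c ΔT = 0:
0.0638*2360*(T − 85.8) + 0.169*4180*(T − 37.8) = 0
150.57(T − 85.8) + 706.42(T − 37.8) = 0
(150.57 + 706.42) T = 150.57*85.8 + 706.42*37.8
T = 39621/856.99 ≈ 46.23 °C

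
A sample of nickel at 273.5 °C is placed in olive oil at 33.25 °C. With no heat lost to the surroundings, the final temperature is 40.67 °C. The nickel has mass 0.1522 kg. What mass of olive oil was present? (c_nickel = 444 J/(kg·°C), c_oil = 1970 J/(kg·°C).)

Heat gained plus heat lost sum to zero:
0.1522·444·(40.67 − 273.5) + m·1970·(40.67 − 33.25) = 0
14617 m = 15734
m = 15734/14617 ≈ 1.076 kg

m ≈ 1.08 kg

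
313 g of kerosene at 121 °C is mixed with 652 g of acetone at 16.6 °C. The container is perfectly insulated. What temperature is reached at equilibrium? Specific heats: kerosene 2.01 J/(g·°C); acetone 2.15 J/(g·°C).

Energy conservation, ΣQ = 0:
313*2.01*(T − 121) + 652*2.15*(T − 16.6) = 0
629.13(T − 121) + 1401.8(T − 16.6) = 0
(629.13 + 1401.8) T = 629.13*121 + 1401.8*16.6
T = 99395 / 2030.9 = 48.9 °C

T_f ≈ 48.9 °C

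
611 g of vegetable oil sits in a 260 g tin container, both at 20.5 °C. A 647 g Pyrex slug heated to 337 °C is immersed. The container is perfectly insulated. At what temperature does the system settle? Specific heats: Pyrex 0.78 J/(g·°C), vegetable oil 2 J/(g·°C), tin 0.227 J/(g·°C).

Taking heat into each body as positive, Σ m c ΔT = 0:
647*0.78*(T − 337) + 611*2*(T − 20.5) + 260*0.227*(T − 20.5) = 0
504.66(T − 337) + 1222(T − 20.5) + 59.02(T − 20.5) = 0
1785.7 T = 196331
T ≈ 109.95 °C

T_f ≈ 109.9 °C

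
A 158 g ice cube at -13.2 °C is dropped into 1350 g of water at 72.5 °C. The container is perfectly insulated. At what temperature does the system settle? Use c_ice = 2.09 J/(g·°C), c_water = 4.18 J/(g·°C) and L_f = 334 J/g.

T_f ≈ 55.8 °C

Energy conservation, ΣQ = 0:
ice -13.2→0 °C: 158·2.09·13.2 = 4358.9; melt ice: 158·334 = 52772; warm the meltwater: 660.44 T; water: 5643(T − 72.5)
6303.4 T = 409118 − 57131 = 351987
T ≈ 55.84 °C. Since T > 0 °C, the all-ice-melts assumption holds.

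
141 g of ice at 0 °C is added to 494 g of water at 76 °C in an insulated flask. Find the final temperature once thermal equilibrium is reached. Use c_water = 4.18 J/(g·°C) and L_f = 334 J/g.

T_f ≈ 41.4 °C

Energy conservation, ΣQ = 0:
latent heat to melt: 141·334 = 47094; warm the meltwater: 589.38 T; water: 2064.9(T − 76)
2654.3 T = 156934 − 47094 = 109840
T ≈ 41.38 °C. Since T > 0 °C, the all-ice-melts assumption holds.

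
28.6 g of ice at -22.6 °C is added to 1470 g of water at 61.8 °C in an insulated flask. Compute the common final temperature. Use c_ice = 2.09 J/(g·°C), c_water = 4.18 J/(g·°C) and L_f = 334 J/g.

T_f ≈ 58.9 °C

Energy balance with sensible and latent terms:
warm ice to 0 °C: 28.6×2.09×(0 − (-22.6)) = 1350.9
  melt ice: 28.6×334 = 9552.4
  warm the meltwater: 119.55 T
  water: 6144.6(T − 61.8)
6264.1 T = 379736 − 10903 = 368833
T ≈ 58.88 °C (positive, so assuming full melt was valid).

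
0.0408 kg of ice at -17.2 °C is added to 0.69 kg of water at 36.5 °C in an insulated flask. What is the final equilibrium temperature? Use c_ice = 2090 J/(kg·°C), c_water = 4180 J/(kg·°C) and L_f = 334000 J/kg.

T_f ≈ 29.5 °C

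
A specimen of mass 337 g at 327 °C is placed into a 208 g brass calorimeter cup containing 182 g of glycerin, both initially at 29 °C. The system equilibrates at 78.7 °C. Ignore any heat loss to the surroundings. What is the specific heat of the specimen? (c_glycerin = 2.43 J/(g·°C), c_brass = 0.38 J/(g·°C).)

Taking heat into each body as positive, Σ m c ΔT = 0:
337×c×(78.7 − 327) + 182×2.43×(78.7 − 29) + 208×0.38×(78.7 − 29) = 0
-83677 c = -25909
c = -25909/-83677 ≈ 0.3096 J/(g·°C)

c ≈ 0.31 J/(g·°C)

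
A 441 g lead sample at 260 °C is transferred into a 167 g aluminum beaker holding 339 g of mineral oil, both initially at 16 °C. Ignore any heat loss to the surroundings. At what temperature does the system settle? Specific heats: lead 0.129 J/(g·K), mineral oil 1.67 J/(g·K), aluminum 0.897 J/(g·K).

Let T be the final temperature. ΣQ_i = 0:
441×0.129×(T − 260) + 339×1.67×(T − 16) + 167×0.897×(T − 16) = 0
56.89(T − 260) + 566.13(T − 16) + 149.8(T − 16) = 0
(56.89 + 566.13 + 149.8) T = 56.89×260 + 566.13×16 + 149.8×16
T ≈ 33.96 °C

T_f ≈ 34.0 °C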